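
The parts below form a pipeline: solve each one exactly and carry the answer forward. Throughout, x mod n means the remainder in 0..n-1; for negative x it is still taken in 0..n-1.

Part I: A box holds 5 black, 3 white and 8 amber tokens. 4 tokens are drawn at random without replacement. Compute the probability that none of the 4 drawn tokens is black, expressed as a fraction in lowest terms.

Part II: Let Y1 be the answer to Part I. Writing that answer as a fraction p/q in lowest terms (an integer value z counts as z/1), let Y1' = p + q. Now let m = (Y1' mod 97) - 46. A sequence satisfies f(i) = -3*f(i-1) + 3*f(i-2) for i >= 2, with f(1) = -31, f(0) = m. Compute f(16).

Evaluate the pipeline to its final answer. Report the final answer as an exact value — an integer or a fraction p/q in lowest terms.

4460528655

Part I: total draws C(16,4) = 1820; favorable C(11,4) = 330; P = 33/182; answer 33/182
Part II: Y1 = 33/182; threaded value p + q = 215; m = -25; f(2) = -3*(-31) + 3*(-25) = 18; iterating: f(2)=18, f(3)=-147, f(4)=495, f(5)=-1926, f(6)=7263, f(7)=-27567, f(8)=104490, f(9)=-396171, f(10)=1501983, f(11)=-5694462, f(12)=21589335, f(13)=-81851391, f(14)=310322178, f(15)=-1176520707, f(16)=4460528655; answer 4460528655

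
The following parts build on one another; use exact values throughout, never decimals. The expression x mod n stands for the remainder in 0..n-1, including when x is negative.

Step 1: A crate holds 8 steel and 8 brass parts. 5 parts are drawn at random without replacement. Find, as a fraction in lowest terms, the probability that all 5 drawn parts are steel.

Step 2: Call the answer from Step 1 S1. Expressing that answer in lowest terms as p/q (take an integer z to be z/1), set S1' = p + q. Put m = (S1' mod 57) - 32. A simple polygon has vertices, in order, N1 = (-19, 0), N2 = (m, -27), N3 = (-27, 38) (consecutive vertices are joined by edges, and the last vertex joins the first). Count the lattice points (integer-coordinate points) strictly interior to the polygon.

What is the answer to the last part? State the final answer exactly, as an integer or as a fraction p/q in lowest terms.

58

Step 1: total draws C(16,5) = 4368; favorable C(8,5) = 56; P = 1/78; answer 1/78
Step 2: S1 = 1/78; threaded value p + q = 79; m = -10; cross terms: (-19*-27 - -10*0)=513, (-10*38 - -27*-27)=-1109, (-27*0 - -19*38)=722; twice the area = |126| = 126; area = 63; boundary points = 9 + 1 + 2 = 12; strictly interior points = area - boundary/2 + 1 = 58; answer 58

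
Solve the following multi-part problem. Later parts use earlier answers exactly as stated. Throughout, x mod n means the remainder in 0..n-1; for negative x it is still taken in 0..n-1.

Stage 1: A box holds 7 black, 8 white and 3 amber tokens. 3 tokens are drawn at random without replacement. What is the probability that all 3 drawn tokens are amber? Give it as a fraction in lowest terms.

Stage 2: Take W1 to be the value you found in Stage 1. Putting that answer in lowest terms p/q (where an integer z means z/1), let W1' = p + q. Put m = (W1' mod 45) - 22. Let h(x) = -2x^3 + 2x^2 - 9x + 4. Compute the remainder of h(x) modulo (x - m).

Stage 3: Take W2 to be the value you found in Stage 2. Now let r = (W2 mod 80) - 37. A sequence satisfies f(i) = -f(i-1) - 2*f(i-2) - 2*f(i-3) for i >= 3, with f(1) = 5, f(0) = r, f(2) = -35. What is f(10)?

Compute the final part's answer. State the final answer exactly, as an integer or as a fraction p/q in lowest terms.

-605

Stage 1: total draws C(18,3) = 816; favorable C(3,3) = 1; P = 1/816; answer 1/816
Stage 2: W1 = 1/816; threaded value p + q = 817; m = -15; remainder = value at the root: -2*(-15)^3 + 2*(-15)^2 - 9*(-15)^1 + 4 = (6750) + (450) + (135) + (4) = 7339; answer 7339
Stage 3: W2 = 7339; r = 22; f(3) = -1*(-35) - 2*(5) - 2*(22) = -19; iterating: f(3)=-19, f(4)=79, f(5)=29, f(6)=-149, f(7)=-67, f(8)=307, f(9)=125, f(10)=-605; answer -605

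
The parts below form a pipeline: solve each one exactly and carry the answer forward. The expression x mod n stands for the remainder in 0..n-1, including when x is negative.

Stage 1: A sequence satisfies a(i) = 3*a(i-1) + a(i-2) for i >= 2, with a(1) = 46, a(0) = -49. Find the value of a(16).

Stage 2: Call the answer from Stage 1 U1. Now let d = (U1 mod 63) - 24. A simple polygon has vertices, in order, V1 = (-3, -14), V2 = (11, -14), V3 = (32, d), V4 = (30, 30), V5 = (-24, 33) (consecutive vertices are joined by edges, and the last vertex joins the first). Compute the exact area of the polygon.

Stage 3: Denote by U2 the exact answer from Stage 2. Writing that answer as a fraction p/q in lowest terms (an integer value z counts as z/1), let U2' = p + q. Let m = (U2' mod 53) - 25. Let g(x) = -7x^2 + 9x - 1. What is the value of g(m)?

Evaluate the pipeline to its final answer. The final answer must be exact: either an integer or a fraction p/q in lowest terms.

Stage 1: a(2) = 3*(46) + 1*(-49) = 89; iterating: a(2)=89, a(3)=313, a(4)=1028, a(5)=3397, a(6)=11219, a(7)=37054, a(8)=122381, a(9)=404197, a(10)=1334972, a(11)=4409113, a(12)=14562311, a(13)=48096046, a(14)=158850449, a(15)=524647393, a(16)=1732792628; answer 1732792628
Stage 2: U1 = 1732792628; d = 32; cross terms: (-3*-14 - 11*-14)=196, (11*32 - 32*-14)=800, (32*30 - 30*32)=0, (30*33 - -24*30)=1710, (-24*-14 - -3*33)=435; twice the area = |3141| = 3141; area = 3141/2; answer 3141/2
Stage 3: U2 = 3141/2; threaded value p + q = 3143; m = -9; -7*(-9)^2 + 9*(-9)^1 - 1 = (-567) + (-81) + (-1) = -649; answer -649

-649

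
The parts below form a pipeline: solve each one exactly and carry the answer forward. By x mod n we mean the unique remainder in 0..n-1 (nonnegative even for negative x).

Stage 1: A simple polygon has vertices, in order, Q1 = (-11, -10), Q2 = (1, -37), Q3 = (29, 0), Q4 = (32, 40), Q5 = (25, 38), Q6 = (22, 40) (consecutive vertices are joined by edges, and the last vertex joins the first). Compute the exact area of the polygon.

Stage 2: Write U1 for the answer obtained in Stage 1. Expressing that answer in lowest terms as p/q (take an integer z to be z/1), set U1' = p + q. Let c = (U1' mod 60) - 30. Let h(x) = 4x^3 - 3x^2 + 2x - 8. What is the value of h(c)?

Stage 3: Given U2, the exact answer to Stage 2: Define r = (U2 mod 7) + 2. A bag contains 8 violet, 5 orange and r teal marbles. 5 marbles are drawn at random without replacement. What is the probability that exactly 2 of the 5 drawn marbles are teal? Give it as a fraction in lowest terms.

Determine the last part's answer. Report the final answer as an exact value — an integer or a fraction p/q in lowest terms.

1001/2584

Stage 1: cross terms: (-11*-37 - 1*-10)=417, (1*0 - 29*-37)=1073, (29*40 - 32*0)=1160, (32*38 - 25*40)=216, (25*40 - 22*38)=164, (22*-10 - -11*40)=220; twice the area = |3250| = 3250; area = 1625; answer 1625
Stage 2: U1 = 1625; threaded value p + q = 1626; c = -24; 4*(-24)^3 - 3*(-24)^2 + 2*(-24)^1 - 8 = (-55296) + (-1728) + (-48) + (-8) = -57080; answer -57080
Stage 3: U2 = -57080; r = 7; total draws C(20,5) = 15504; favorable C(7,2)*C(13,3) = 6006; P = 1001/2584; answer 1001/2584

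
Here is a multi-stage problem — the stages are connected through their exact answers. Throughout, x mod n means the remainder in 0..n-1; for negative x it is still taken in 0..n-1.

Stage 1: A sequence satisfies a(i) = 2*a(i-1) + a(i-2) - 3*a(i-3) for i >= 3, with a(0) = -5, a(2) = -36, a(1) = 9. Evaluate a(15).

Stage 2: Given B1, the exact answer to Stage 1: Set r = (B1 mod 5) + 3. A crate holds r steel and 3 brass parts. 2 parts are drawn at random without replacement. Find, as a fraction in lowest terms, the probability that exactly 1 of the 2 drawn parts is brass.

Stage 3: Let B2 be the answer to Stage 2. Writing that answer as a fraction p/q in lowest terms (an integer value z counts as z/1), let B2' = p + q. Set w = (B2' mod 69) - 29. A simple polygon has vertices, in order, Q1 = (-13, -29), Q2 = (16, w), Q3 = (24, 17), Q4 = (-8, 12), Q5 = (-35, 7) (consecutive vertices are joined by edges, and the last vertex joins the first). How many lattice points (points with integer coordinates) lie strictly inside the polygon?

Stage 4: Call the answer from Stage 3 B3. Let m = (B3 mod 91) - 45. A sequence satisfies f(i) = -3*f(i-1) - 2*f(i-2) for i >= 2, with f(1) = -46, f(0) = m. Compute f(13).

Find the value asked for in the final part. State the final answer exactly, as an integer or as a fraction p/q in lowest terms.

-229366

Stage 1: a(3) = 2*(-36) + 1*(9) - 3*(-5) = -48; iterating: a(3)=-48, a(4)=-159, a(5)=-258, a(6)=-531, a(7)=-843, a(8)=-1443, a(9)=-2136, a(10)=-3186, a(11)=-4179, a(12)=-5136, a(13)=-4893, a(14)=-2385, a(15)=5745; answer 5745
Stage 2: B1 = 5745; r = 3; total draws C(6,2) = 15; favorable C(3,1)*C(3,1) = 9; P = 3/5; answer 3/5
Stage 3: B2 = 3/5; threaded value p + q = 8; w = -21; cross terms: (-13*-21 - 16*-29)=737, (16*17 - 24*-21)=776, (24*12 - -8*17)=424, (-8*7 - -35*12)=364, (-35*-29 - -13*7)=1106; twice the area = |3407| = 3407; area = 3407/2; boundary points = 1 + 2 + 1 + 1 + 2 = 7; strictly interior points = area - boundary/2 + 1 = 1701; answer 1701
Stage 4: B3 = 1701; m = 18; f(2) = -3*(-46) - 2*(18) = 102; iterating: f(2)=102, f(3)=-214, f(4)=438, f(5)=-886, f(6)=1782, f(7)=-3574, f(8)=7158, f(9)=-14326, f(10)=28662, f(11)=-57334, f(12)=114678, f(13)=-229366; answer -229366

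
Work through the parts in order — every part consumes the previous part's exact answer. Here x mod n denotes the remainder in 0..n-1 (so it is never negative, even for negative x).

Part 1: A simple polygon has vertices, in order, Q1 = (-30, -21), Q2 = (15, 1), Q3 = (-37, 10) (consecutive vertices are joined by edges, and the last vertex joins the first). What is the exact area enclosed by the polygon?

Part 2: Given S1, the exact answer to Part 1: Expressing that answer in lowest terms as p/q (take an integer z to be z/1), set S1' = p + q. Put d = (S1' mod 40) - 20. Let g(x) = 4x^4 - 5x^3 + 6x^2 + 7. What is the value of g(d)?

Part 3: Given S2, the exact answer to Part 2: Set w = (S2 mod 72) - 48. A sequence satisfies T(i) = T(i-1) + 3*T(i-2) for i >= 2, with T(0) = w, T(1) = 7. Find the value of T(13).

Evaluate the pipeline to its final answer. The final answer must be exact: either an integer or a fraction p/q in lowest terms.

Part 1: cross terms: (-30*1 - 15*-21)=285, (15*10 - -37*1)=187, (-37*-21 - -30*10)=1077; twice the area = |1549| = 1549; area = 1549/2; answer 1549/2
Part 2: S1 = 1549/2; threaded value p + q = 1551; d = 11; 4*(11)^4 - 5*(11)^3 + 6*(11)^2 + 7 = (58564) + (-6655) + (726) + (7) = 52642; answer 52642
Part 3: S2 = 52642; w = -38; T(2) = 1*(7) + 3*(-38) = -107; iterating: T(2)=-107, T(3)=-86, T(4)=-407, T(5)=-665, T(6)=-1886, T(7)=-3881, T(8)=-9539, T(9)=-21182, T(10)=-49799, T(11)=-113345, T(12)=-262742, T(13)=-602777; answer -602777

-602777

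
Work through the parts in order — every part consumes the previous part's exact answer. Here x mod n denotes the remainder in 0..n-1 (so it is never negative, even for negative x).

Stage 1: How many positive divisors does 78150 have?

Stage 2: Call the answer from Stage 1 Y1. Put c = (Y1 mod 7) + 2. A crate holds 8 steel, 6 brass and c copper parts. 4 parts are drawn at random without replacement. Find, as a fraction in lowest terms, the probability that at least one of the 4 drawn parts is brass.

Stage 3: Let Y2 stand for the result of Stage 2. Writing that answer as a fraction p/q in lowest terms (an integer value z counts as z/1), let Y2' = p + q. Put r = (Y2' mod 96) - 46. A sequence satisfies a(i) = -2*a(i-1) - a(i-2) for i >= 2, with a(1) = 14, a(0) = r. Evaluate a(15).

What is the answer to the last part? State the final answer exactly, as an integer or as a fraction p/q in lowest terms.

Stage 1: 78150 = 2 * 3 * 5^2 * 521; number of divisors = (1+1) * (1+1) * (2+1) * (1+1) = 24; answer 24
Stage 2: Y1 = 24; c = 5; total draws C(19,4) = 3876; complement C(13,4) = 715; favorable 3876 - 715 = 3161; P = 3161/3876; answer 3161/3876
Stage 3: Y2 = 3161/3876; threaded value p + q = 7037; r = -17; a(2) = -2*(14) - 1*(-17) = -11; iterating: a(2)=-11, a(3)=8, a(4)=-5, a(5)=2, a(6)=1, a(7)=-4, a(8)=7, a(9)=-10, a(10)=13, a(11)=-16, a(12)=19, a(13)=-22, a(14)=25, a(15)=-28; answer -28

-28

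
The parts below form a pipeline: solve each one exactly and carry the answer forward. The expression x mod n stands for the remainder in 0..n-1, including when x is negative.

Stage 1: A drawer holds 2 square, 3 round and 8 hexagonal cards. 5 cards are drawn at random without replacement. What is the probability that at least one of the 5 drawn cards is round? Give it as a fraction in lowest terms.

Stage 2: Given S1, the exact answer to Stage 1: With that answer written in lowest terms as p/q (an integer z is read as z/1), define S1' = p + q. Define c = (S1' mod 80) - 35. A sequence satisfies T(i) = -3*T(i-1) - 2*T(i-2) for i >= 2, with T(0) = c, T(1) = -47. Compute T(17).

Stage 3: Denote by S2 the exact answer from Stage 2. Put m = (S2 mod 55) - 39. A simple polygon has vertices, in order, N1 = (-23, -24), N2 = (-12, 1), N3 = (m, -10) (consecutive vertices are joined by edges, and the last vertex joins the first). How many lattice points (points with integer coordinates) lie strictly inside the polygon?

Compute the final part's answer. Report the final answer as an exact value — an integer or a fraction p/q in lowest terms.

Stage 1: total draws C(13,5) = 1287; complement C(10,5) = 252; favorable 1287 - 252 = 1035; P = 115/143; answer 115/143
Stage 2: S1 = 115/143; threaded value p + q = 258; c = -17; T(2) = -3*(-47) - 2*(-17) = 175; iterating: T(2)=175, T(3)=-431, T(4)=943, T(5)=-1967, T(6)=4015, T(7)=-8111, T(8)=16303, T(9)=-32687, T(10)=65455, T(11)=-130991, T(12)=262063, T(13)=-524207, T(14)=1048495, T(15)=-2097071, T(16)=4194223, T(17)=-8388527; answer -8388527
Stage 3: S2 = -8388527; m = -21; cross terms: (-23*1 - -12*-24)=-311, (-12*-10 - -21*1)=141, (-21*-24 - -23*-10)=274; twice the area = |104| = 104; area = 52; boundary points = 1 + 1 + 2 = 4; strictly interior points = area - boundary/2 + 1 = 51; answer 51

51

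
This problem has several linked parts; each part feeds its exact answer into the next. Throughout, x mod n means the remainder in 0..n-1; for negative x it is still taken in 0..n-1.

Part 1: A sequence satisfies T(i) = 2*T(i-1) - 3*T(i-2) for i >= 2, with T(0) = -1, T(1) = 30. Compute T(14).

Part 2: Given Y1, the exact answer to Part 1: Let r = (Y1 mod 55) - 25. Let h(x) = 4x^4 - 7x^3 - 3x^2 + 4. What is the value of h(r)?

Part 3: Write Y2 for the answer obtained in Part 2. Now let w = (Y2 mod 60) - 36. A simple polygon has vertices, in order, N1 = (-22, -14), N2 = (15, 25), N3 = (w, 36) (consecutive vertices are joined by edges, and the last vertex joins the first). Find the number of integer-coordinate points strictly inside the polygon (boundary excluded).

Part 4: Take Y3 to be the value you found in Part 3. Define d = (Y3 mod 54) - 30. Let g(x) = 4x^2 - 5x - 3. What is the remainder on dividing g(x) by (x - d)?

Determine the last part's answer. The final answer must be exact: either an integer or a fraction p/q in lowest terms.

41

Part 1: T(2) = 2*(30) - 3*(-1) = 63; iterating: T(2)=63, T(3)=36, T(4)=-117, T(5)=-342, T(6)=-333, T(7)=360, T(8)=1719, T(9)=2358, T(10)=-441, T(11)=-7956, T(12)=-14589, T(13)=-5310, T(14)=33147; answer 33147
Part 2: Y1 = 33147; r = 12; 4*(12)^4 - 7*(12)^3 - 3*(12)^2 + 4 = (82944) + (-12096) + (-432) + (4) = 70420; answer 70420
Part 3: Y2 = 70420; w = 4; cross terms: (-22*25 - 15*-14)=-340, (15*36 - 4*25)=440, (4*-14 - -22*36)=736; twice the area = |836| = 836; area = 418; boundary points = 1 + 11 + 2 = 14; strictly interior points = area - boundary/2 + 1 = 412; answer 412
Part 4: Y3 = 412; d = 4; remainder = value at the root: 4*(4)^2 - 5*(4)^1 - 3 = (64) + (-20) + (-3) = 41; answer 41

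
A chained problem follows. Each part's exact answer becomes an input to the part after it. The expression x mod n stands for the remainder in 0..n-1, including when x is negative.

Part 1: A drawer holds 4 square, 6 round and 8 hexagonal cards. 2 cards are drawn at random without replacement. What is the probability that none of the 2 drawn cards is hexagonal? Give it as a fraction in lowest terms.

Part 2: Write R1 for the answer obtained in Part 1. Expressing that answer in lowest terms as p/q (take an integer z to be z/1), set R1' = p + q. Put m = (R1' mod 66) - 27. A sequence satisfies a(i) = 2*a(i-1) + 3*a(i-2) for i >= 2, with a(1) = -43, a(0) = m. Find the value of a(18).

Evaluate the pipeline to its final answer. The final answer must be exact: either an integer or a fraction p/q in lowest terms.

-4649045861

Part 1: total draws C(18,2) = 153; favorable C(10,2) = 45; P = 5/17; answer 5/17
Part 2: R1 = 5/17; threaded value p + q = 22; m = -5; a(2) = 2*(-43) + 3*(-5) = -101; iterating: a(2)=-101, a(3)=-331, a(4)=-965, a(5)=-2923, a(6)=-8741, a(7)=-26251, a(8)=-78725, a(9)=-236203, a(10)=-708581, a(11)=-2125771, a(12)=-6377285, a(13)=-19131883, a(14)=-57395621, a(15)=-172186891, a(16)=-516560645, a(17)=-1549681963, a(18)=-4649045861; answer -4649045861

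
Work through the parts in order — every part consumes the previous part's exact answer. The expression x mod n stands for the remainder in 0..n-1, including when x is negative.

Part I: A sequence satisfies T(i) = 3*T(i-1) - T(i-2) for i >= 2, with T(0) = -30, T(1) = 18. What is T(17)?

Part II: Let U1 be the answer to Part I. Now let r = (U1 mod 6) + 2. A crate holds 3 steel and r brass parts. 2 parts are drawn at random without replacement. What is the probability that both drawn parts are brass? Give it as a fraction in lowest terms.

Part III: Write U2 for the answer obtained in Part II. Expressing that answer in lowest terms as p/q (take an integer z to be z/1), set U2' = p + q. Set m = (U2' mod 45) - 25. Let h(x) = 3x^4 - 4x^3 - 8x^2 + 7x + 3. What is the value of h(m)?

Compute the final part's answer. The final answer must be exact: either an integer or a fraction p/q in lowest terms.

124561

Part I: T(2) = 3*(18) - 1*(-30) = 84; iterating: T(2)=84, T(3)=234, T(4)=618, T(5)=1620, T(6)=4242, T(7)=11106, T(8)=29076, T(9)=76122, T(10)=199290, T(11)=521748, T(12)=1365954, T(13)=3576114, T(14)=9362388, T(15)=24511050, T(16)=64170762, T(17)=168001236; answer 168001236
Part II: U1 = 168001236; r = 2; total draws C(5,2) = 10; favorable C(2,2) = 1; P = 1/10; answer 1/10
Part III: U2 = 1/10; threaded value p + q = 11; m = -14; 3*(-14)^4 - 4*(-14)^3 - 8*(-14)^2 + 7*(-14)^1 + 3 = (115248) + (10976) + (-1568) + (-98) + (3) = 124561; answer 124561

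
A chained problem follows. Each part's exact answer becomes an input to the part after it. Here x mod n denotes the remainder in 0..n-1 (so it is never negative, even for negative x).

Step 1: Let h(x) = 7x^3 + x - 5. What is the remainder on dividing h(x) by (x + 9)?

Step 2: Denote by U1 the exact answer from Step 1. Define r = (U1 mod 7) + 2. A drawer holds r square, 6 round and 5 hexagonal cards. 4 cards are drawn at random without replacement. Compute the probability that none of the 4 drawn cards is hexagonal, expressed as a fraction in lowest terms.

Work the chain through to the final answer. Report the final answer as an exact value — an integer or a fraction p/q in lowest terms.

14/143

Step 1: remainder = value at the root: 7*(-9)^3 + 1*(-9)^1 - 5 = (-5103) + (-9) + (-5) = -5117; answer -5117
Step 2: U1 = -5117; r = 2; total draws C(13,4) = 715; favorable C(8,4) = 70; P = 14/143; answer 14/143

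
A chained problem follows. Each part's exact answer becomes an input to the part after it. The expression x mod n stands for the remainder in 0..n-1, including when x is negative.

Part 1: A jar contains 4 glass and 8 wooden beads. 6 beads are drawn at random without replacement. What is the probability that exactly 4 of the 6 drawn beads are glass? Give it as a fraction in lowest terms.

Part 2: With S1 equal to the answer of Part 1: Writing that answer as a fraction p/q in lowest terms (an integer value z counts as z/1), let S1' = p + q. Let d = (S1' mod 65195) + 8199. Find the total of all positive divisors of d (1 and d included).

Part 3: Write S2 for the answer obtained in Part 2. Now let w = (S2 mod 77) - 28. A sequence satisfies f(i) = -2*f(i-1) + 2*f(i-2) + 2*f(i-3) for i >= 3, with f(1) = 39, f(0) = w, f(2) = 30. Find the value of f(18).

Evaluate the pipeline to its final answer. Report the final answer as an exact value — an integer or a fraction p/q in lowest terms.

-47037696

Part 1: total draws C(12,6) = 924; favorable C(4,4)*C(8,2) = 28; P = 1/33; answer 1/33
Part 2: S1 = 1/33; threaded value p + q = 34; d = 8233; 8233 is prime, so its only divisors are 1 and 8233; sigma = 1 + 8233 = 8234; answer 8234
Part 3: S2 = 8234; w = 44; f(3) = -2*(30) + 2*(39) + 2*(44) = 106; iterating: f(3)=106, f(4)=-74, f(5)=420, f(6)=-776, f(7)=2244, f(8)=-5200, f(9)=13336, f(10)=-32584, f(11)=81440, f(12)=-201376, f(13)=500464, f(14)=-1240800, f(15)=3079776, f(16)=-7640224, f(17)=18958400, f(18)=-47037696; answer -47037696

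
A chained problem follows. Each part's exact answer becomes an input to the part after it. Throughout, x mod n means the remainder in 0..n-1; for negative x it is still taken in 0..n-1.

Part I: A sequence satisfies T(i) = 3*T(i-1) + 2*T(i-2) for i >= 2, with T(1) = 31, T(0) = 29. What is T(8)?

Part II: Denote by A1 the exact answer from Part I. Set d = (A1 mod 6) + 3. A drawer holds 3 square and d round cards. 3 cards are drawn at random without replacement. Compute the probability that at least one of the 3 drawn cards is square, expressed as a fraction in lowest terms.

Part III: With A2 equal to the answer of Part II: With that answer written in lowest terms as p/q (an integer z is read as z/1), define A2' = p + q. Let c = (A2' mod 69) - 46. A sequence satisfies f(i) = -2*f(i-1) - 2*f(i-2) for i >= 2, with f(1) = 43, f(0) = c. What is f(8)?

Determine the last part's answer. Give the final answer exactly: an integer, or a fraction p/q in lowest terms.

336

Part I: T(2) = 3*(31) + 2*(29) = 151; iterating: T(2)=151, T(3)=515, T(4)=1847, T(5)=6571, T(6)=23407, T(7)=83363, T(8)=296903; answer 296903
Part II: A1 = 296903; d = 8; total draws C(11,3) = 165; complement C(8,3) = 56; favorable 165 - 56 = 109; P = 109/165; answer 109/165
Part III: A2 = 109/165; threaded value p + q = 274; c = 21; f(2) = -2*(43) - 2*(21) = -128; iterating: f(2)=-128, f(3)=170, f(4)=-84, f(5)=-172, f(6)=512, f(7)=-680, f(8)=336; answer 336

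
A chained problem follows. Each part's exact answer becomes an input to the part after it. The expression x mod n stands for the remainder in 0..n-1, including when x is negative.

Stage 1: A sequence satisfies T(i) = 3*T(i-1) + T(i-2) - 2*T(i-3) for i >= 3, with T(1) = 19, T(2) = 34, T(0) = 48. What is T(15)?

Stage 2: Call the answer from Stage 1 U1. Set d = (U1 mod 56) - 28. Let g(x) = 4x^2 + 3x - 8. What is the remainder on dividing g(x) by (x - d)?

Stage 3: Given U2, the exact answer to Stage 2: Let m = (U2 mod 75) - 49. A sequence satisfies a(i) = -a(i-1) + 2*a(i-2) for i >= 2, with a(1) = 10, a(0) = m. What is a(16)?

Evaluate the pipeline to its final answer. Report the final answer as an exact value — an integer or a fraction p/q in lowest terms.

Stage 1: T(3) = 3*(34) + 1*(19) - 2*(48) = 25; iterating: T(3)=25, T(4)=71, T(5)=170, T(6)=531, T(7)=1621, T(8)=5054, T(9)=15721, T(10)=48975, T(11)=152538, T(12)=475147, T(13)=1480029, T(14)=4610158, T(15)=14360209; answer 14360209
Stage 2: U1 = 14360209; d = -11; remainder = value at the root: 4*(-11)^2 + 3*(-11)^1 - 8 = (484) + (-33) + (-8) = 443; answer 443
Stage 3: U2 = 443; m = 19; a(2) = -1*(10) + 2*(19) = 28; iterating: a(2)=28, a(3)=-8, a(4)=64, a(5)=-80, a(6)=208, a(7)=-368, a(8)=784, a(9)=-1520, a(10)=3088, a(11)=-6128, a(12)=12304, a(13)=-24560, a(14)=49168, a(15)=-98288, a(16)=196624; answer 196624

196624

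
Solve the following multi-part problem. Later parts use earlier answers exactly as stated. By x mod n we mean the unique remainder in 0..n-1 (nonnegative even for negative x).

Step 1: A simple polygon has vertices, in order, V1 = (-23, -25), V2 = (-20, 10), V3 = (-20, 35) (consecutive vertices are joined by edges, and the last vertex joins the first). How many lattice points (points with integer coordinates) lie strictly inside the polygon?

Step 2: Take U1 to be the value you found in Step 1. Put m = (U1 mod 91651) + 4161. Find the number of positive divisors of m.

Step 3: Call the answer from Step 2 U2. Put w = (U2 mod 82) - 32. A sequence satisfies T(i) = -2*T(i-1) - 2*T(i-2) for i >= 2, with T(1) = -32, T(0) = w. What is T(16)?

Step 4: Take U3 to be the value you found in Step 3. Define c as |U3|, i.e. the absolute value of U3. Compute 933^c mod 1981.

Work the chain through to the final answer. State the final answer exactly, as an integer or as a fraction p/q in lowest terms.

534

Step 1: cross terms: (-23*10 - -20*-25)=-730, (-20*35 - -20*10)=-500, (-20*-25 - -23*35)=1305; twice the area = |75| = 75; area = 75/2; boundary points = 1 + 25 + 3 = 29; strictly interior points = area - boundary/2 + 1 = 24; answer 24
Step 2: U1 = 24; m = 4185; 4185 = 3^3 * 5 * 31; number of divisors = (3+1) * (1+1) * (1+1) = 16; answer 16
Step 3: U2 = 16; w = -16; T(2) = -2*(-32) - 2*(-16) = 96; iterating: T(2)=96, T(3)=-128, T(4)=64, T(5)=128, T(6)=-384, T(7)=512, T(8)=-256, T(9)=-512, T(10)=1536, T(11)=-2048, T(12)=1024, T(13)=2048, T(14)=-6144, T(15)=8192, T(16)=-4096; answer -4096
Step 4: U3 = -4096; c = 4096; squarings mod 1981: 933^1=933, 933^2=830, 933^4=1493, 933^8=424, 933^16=1486, 933^32=1362, 933^64=828, 933^128=158, 933^256=1192, 933^512=487, 933^1024=1430, 933^2048=508, 933^4096=534; 933^4096 = 933^4096 = 534 (mod 1981); answer 534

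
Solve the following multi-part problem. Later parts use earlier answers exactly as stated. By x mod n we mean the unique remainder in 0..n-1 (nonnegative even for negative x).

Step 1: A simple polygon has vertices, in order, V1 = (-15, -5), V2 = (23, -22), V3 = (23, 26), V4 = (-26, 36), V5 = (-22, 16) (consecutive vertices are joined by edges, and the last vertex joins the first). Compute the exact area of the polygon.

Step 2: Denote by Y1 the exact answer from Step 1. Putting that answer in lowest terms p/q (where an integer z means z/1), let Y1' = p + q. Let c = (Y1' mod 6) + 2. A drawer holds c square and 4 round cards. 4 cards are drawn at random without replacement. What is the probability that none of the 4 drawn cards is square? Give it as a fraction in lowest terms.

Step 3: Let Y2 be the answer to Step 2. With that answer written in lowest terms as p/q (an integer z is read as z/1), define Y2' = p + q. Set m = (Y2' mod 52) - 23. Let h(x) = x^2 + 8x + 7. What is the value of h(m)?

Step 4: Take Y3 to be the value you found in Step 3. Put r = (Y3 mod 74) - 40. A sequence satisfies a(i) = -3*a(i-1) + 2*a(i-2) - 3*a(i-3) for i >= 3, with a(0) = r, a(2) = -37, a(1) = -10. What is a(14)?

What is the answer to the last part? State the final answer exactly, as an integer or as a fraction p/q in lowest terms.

-92255014

Step 1: cross terms: (-15*-22 - 23*-5)=445, (23*26 - 23*-22)=1104, (23*36 - -26*26)=1504, (-26*16 - -22*36)=376, (-22*-5 - -15*16)=350; twice the area = |3779| = 3779; area = 3779/2; answer 3779/2
Step 2: Y1 = 3779/2; threaded value p + q = 3781; c = 3; total draws C(7,4) = 35; favorable C(4,4) = 1; P = 1/35; answer 1/35
Step 3: Y2 = 1/35; threaded value p + q = 36; m = 13; 1*(13)^2 + 8*(13)^1 + 7 = (169) + (104) + (7) = 280; answer 280
Step 4: Y3 = 280; r = 18; a(3) = -3*(-37) + 2*(-10) - 3*(18) = 37; iterating: a(3)=37, a(4)=-155, a(5)=650, a(6)=-2371, a(7)=8878, a(8)=-33326, a(9)=124847, a(10)=-467827, a(11)=1753153, a(12)=-6569654, a(13)=24618749, a(14)=-92255014; answer -92255014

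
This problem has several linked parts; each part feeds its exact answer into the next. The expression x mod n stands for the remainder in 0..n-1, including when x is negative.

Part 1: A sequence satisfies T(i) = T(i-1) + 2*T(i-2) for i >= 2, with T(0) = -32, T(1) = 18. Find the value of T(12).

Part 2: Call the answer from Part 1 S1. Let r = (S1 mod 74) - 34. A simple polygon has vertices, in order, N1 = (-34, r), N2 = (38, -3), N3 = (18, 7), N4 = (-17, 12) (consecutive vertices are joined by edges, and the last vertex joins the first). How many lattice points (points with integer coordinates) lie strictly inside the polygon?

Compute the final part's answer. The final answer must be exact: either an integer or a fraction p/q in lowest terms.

Part 1: T(2) = 1*(18) + 2*(-32) = -46; iterating: T(2)=-46, T(3)=-10, T(4)=-102, T(5)=-122, T(6)=-326, T(7)=-570, T(8)=-1222, T(9)=-2362, T(10)=-4806, T(11)=-9530, T(12)=-19142; answer -19142
Part 2: S1 = -19142; r = -10; cross terms: (-34*-3 - 38*-10)=482, (38*7 - 18*-3)=320, (18*12 - -17*7)=335, (-17*-10 - -34*12)=578; twice the area = |1715| = 1715; area = 1715/2; boundary points = 1 + 10 + 5 + 1 = 17; strictly interior points = area - boundary/2 + 1 = 850; answer 850

850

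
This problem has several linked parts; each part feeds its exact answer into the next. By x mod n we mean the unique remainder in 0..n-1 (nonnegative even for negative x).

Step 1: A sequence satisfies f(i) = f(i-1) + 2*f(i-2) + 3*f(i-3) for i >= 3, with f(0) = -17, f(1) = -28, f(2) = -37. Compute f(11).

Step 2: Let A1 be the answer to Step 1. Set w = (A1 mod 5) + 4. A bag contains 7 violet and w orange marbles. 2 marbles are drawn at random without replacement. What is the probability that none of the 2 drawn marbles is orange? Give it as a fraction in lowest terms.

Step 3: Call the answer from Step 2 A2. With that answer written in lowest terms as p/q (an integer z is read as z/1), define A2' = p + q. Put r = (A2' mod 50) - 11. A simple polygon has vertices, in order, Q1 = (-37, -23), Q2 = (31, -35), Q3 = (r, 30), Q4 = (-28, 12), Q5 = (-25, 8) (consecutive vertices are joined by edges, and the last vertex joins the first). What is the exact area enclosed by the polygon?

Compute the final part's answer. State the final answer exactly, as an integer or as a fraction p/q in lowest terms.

5571/2

Step 1: f(3) = 1*(-37) + 2*(-28) + 3*(-17) = -144; iterating: f(3)=-144, f(4)=-302, f(5)=-701, f(6)=-1737, f(7)=-4045, f(8)=-9622, f(9)=-22923, f(10)=-54302, f(11)=-129014; answer -129014
Step 2: A1 = -129014; w = 5; total draws C(12,2) = 66; favorable C(7,2) = 21; P = 7/22; answer 7/22
Step 3: A2 = 7/22; threaded value p + q = 29; r = 18; cross terms: (-37*-35 - 31*-23)=2008, (31*30 - 18*-35)=1560, (18*12 - -28*30)=1056, (-28*8 - -25*12)=76, (-25*-23 - -37*8)=871; twice the area = |5571| = 5571; area = 5571/2; answer 5571/2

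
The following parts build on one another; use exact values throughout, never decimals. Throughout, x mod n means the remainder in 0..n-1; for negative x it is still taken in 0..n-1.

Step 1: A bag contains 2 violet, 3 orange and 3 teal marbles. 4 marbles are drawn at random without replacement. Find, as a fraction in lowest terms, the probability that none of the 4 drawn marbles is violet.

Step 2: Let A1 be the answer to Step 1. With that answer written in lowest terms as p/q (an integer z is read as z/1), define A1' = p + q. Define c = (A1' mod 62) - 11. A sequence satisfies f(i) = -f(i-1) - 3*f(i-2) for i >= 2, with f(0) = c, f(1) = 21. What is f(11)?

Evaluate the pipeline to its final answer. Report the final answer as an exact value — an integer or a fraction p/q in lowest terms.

5871

Step 1: total draws C(8,4) = 70; favorable C(6,4) = 15; P = 3/14; answer 3/14
Step 2: A1 = 3/14; threaded value p + q = 17; c = 6; f(2) = -1*(21) - 3*(6) = -39; iterating: f(2)=-39, f(3)=-24, f(4)=141, f(5)=-69, f(6)=-354, f(7)=561, f(8)=501, f(9)=-2184, f(10)=681, f(11)=5871; answer 5871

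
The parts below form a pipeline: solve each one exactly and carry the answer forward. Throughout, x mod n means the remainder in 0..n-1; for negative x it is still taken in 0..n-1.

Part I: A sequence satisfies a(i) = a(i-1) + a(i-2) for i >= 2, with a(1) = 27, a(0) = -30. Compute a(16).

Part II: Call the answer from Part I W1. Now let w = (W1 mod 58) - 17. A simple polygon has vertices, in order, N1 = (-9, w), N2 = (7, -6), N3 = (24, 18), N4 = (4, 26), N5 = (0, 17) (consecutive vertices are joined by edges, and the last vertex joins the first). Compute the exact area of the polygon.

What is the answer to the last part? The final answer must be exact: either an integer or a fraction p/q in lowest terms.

Part I: a(2) = 1*(27) + 1*(-30) = -3; iterating: a(2)=-3, a(3)=24, a(4)=21, a(5)=45, a(6)=66, a(7)=111, a(8)=177, a(9)=288, a(10)=465, a(11)=753, a(12)=1218, a(13)=1971, a(14)=3189, a(15)=5160, a(16)=8349; answer 8349
Part II: W1 = 8349; w = 38; cross terms: (-9*-6 - 7*38)=-212, (7*18 - 24*-6)=270, (24*26 - 4*18)=552, (4*17 - 0*26)=68, (0*38 - -9*17)=153; twice the area = |831| = 831; area = 831/2; answer 831/2

831/2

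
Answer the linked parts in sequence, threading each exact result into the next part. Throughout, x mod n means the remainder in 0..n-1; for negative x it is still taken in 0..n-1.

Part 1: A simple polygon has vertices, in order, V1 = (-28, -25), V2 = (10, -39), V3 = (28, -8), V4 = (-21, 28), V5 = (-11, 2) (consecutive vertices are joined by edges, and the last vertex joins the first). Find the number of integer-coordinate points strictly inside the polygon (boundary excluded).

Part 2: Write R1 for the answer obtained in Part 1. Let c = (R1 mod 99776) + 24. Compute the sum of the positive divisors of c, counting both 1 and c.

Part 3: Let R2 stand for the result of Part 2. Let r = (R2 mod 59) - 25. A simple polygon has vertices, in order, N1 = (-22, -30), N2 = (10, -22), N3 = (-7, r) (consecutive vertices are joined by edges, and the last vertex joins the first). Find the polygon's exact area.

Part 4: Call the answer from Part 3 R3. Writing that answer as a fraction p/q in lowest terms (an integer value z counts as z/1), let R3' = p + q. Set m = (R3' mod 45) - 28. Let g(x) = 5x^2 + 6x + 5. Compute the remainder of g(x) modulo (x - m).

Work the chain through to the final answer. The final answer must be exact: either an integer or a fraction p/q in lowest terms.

2512

Part 1: cross terms: (-28*-39 - 10*-25)=1342, (10*-8 - 28*-39)=1012, (28*28 - -21*-8)=616, (-21*2 - -11*28)=266, (-11*-25 - -28*2)=331; twice the area = |3567| = 3567; area = 3567/2; boundary points = 2 + 1 + 1 + 2 + 1 = 7; strictly interior points = area - boundary/2 + 1 = 1781; answer 1781
Part 2: R1 = 1781; c = 1805; 1805 = 5 * 19^2; sigma = (1 + 5) * (1 + 19 + 361) = 6 * 381 = 2286; answer 2286
Part 3: R2 = 2286; r = 19; cross terms: (-22*-22 - 10*-30)=784, (10*19 - -7*-22)=36, (-7*-30 - -22*19)=628; twice the area = |1448| = 1448; area = 724; answer 724
Part 4: R3 = 724; threaded value p + q = 725; m = -23; remainder = value at the root: 5*(-23)^2 + 6*(-23)^1 + 5 = (2645) + (-138) + (5) = 2512; answer 2512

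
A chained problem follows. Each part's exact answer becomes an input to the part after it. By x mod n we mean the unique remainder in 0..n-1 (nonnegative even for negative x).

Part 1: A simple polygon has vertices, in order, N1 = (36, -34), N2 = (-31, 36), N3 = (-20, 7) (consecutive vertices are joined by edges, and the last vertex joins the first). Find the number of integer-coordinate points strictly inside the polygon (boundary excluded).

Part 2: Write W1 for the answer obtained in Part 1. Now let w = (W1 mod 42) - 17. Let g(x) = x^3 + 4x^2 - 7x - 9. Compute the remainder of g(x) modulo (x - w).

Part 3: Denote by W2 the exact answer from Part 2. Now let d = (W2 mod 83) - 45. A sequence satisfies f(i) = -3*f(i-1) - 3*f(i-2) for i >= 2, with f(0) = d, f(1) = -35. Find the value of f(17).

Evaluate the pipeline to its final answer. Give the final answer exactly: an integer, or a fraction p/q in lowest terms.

-1056321

Part 1: cross terms: (36*36 - -31*-34)=242, (-31*7 - -20*36)=503, (-20*-34 - 36*7)=428; twice the area = |1173| = 1173; area = 1173/2; boundary points = 1 + 1 + 1 = 3; strictly interior points = area - boundary/2 + 1 = 586; answer 586
Part 2: W1 = 586; w = 23; remainder = value at the root: 1*(23)^3 + 4*(23)^2 - 7*(23)^1 - 9 = (12167) + (2116) + (-161) + (-9) = 14113; answer 14113
Part 3: W2 = 14113; d = -42; f(2) = -3*(-35) - 3*(-42) = 231; iterating: f(2)=231, f(3)=-588, f(4)=1071, f(5)=-1449, f(6)=1134, f(7)=945, f(8)=-6237, f(9)=15876, f(10)=-28917, f(11)=39123, f(12)=-30618, f(13)=-25515, f(14)=168399, f(15)=-428652, f(16)=780759, f(17)=-1056321; answer -1056321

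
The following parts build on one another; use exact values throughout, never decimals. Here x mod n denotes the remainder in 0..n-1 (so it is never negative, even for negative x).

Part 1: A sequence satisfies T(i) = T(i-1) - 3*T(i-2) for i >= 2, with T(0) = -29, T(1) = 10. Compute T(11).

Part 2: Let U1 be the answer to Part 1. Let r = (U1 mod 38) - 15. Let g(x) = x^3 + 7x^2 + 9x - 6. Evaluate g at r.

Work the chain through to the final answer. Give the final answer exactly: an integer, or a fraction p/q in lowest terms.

516

Part 1: T(2) = 1*(10) - 3*(-29) = 97; iterating: T(2)=97, T(3)=67, T(4)=-224, T(5)=-425, T(6)=247, T(7)=1522, T(8)=781, T(9)=-3785, T(10)=-6128, T(11)=5227; answer 5227
Part 2: U1 = 5227; r = 6; 1*(6)^3 + 7*(6)^2 + 9*(6)^1 - 6 = (216) + (252) + (54) + (-6) = 516; answer 516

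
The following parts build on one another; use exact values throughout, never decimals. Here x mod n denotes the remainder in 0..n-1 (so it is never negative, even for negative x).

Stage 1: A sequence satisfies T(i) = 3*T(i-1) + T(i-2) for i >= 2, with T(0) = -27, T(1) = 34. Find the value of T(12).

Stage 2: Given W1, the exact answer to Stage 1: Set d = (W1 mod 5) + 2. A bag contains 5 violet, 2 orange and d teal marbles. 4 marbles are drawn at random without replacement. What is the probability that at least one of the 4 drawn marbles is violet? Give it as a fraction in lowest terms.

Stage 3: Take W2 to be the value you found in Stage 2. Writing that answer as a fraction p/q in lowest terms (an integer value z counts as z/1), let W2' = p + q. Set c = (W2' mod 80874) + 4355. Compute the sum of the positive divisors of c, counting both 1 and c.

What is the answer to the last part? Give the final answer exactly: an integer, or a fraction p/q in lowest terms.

Stage 1: T(2) = 3*(34) + 1*(-27) = 75; iterating: T(2)=75, T(3)=259, T(4)=852, T(5)=2815, T(6)=9297, T(7)=30706, T(8)=101415, T(9)=334951, T(10)=1106268, T(11)=3653755, T(12)=12067533; answer 12067533
Stage 2: W1 = 12067533; d = 5; total draws C(12,4) = 495; complement C(7,4) = 35; favorable 495 - 35 = 460; P = 92/99; answer 92/99
Stage 3: W2 = 92/99; threaded value p + q = 191; c = 4546; 4546 = 2 * 2273; sigma = (1 + 2) * (1 + 2273) = 3 * 2274 = 6822; answer 6822

6822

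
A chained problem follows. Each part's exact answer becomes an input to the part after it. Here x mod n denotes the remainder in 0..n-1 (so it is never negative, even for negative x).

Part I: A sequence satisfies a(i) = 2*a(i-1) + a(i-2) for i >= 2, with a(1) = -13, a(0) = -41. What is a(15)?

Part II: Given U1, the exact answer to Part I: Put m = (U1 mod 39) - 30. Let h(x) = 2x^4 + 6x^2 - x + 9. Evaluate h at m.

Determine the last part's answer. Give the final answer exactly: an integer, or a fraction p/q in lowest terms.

1625439

Part I: a(2) = 2*(-13) + 1*(-41) = -67; iterating: a(2)=-67, a(3)=-147, a(4)=-361, a(5)=-869, a(6)=-2099, a(7)=-5067, a(8)=-12233, a(9)=-29533, a(10)=-71299, a(11)=-172131, a(12)=-415561, a(13)=-1003253, a(14)=-2422067, a(15)=-5847387; answer -5847387
Part II: U1 = -5847387; m = -30; 2*(-30)^4 + 6*(-30)^2 - 1*(-30)^1 + 9 = (1620000) + (5400) + (30) + (9) = 1625439; answer 1625439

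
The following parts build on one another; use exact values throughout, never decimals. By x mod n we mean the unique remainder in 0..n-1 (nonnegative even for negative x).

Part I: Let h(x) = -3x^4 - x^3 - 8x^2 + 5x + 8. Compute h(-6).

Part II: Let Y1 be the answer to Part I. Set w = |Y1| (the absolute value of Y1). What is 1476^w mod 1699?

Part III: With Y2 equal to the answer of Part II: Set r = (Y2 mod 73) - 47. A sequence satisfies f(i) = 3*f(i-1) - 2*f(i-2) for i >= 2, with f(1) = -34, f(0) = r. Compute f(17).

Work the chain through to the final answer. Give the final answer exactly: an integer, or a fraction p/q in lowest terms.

Part I: -3*(-6)^4 - 1*(-6)^3 - 8*(-6)^2 + 5*(-6)^1 + 8 = (-3888) + (216) + (-288) + (-30) + (8) = -3982; answer -3982
Part II: Y1 = -3982; w = 3982; squarings mod 1699: 1476^1=1476, 1476^2=458, 1476^4=787, 1476^8=933, 1476^16=601, 1476^32=1013, 1476^64=1672, 1476^128=729, 1476^256=1353, 1476^512=786, 1476^1024=1059, 1476^2048=141; 1476^3982 = 1476^2 * 1476^4 * 1476^8 * 1476^128 * 1476^256 * 1476^512 * 1476^1024 * 1476^2048 = 665 (mod 1699); answer 665
Part III: Y2 = 665; r = -39; f(2) = 3*(-34) - 2*(-39) = -24; iterating: f(2)=-24, f(3)=-4, f(4)=36, f(5)=116, f(6)=276, f(7)=596, f(8)=1236, f(9)=2516, f(10)=5076, f(11)=10196, f(12)=20436, f(13)=40916, f(14)=81876, f(15)=163796, f(16)=327636, f(17)=655316; answer 655316

655316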